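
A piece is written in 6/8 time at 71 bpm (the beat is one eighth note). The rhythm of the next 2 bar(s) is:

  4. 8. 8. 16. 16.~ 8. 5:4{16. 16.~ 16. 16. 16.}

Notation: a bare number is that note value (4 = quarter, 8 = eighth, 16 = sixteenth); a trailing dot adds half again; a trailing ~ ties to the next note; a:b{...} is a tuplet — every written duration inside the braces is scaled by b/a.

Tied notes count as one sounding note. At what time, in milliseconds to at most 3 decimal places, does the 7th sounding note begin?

1. 0.0ms @ 0 + 2535.211ms (3)
2. 2535.211ms @ 3 + 1267.606ms (3/2)
3. 3802.817ms @ 9/2 + 1267.606ms (3/2)
4. 5070.423ms @ 6 + 633.803ms (3/4)
5. 5704.225ms @ 27/4 + 1901.408ms (9/4)
6. 7605.634ms @ 9 + 507.042ms (3/5)
7. 8112.676ms @ 48/5 + 1014.085ms (6/5)
8. 9126.761ms @ 54/5 + 507.042ms (3/5)
9. 9633.803ms @ 57/5 + 507.042ms (3/5)

note 7 onset = 48/5b = 8112.676ms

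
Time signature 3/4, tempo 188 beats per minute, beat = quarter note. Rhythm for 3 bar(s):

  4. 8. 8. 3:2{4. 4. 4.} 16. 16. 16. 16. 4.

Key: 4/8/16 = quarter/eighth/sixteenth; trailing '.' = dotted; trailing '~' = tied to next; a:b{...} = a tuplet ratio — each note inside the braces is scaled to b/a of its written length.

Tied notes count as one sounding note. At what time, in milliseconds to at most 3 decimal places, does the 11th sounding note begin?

note 11 onset = 15/2b = 2393.617ms

1. 0.0ms @ 0 + 478.723ms (3/2)
2. 478.723ms @ 3/2 + 239.362ms (3/4)
3. 718.085ms @ 9/4 + 239.362ms (3/4)
4. 957.447ms @ 3 + 319.149ms (1)
5. 1276.596ms @ 4 + 319.149ms (1)
6. 1595.745ms @ 5 + 319.149ms (1)
7. 1914.894ms @ 6 + 119.681ms (3/8)
8. 2034.574ms @ 51/8 + 119.681ms (3/8)
9. 2154.255ms @ 27/4 + 119.681ms (3/8)
10. 2273.936ms @ 57/8 + 119.681ms (3/8)
11. 2393.617ms @ 15/2 + 478.723ms (3/2)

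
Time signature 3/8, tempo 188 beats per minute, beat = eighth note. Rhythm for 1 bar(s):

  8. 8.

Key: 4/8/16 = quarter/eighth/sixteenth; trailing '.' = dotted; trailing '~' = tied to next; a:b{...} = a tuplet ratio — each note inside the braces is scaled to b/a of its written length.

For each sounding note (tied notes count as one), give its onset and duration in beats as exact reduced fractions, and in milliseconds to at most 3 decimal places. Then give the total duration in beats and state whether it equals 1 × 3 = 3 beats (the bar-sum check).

1) 0.0ms=0b +478.723ms=3/2b
2) 478.723ms=3/2b +478.723ms=3/2b
Σ=3b of 3 (188bpm 3/8) — PASS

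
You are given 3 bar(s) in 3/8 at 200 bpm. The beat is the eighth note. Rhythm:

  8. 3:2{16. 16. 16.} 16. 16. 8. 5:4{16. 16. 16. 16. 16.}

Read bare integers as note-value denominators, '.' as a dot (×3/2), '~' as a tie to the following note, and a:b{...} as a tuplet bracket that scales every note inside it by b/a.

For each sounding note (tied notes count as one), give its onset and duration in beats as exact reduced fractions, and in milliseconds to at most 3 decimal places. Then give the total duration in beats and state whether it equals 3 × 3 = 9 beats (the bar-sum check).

1) 0.0ms=0b +450.0ms=3/2b
2) 450.0ms=3/2b +150.0ms=1/2b
3) 600.0ms=2b +150.0ms=1/2b
4) 750.0ms=5/2b +150.0ms=1/2b
5) 900.0ms=3b +225.0ms=3/4b
6) 1125.0ms=15/4b +225.0ms=3/4b
7) 1350.0ms=9/2b +450.0ms=3/2b
8) 1800.0ms=6b +180.0ms=3/5b
9) 1980.0ms=33/5b +180.0ms=3/5b
10) 2160.0ms=36/5b +180.0ms=3/5b
11) 2340.0ms=39/5b +180.0ms=3/5b
12) 2520.0ms=42/5b +180.0ms=3/5b
Σ=9b of 9 (200bpm 3/8) — PASS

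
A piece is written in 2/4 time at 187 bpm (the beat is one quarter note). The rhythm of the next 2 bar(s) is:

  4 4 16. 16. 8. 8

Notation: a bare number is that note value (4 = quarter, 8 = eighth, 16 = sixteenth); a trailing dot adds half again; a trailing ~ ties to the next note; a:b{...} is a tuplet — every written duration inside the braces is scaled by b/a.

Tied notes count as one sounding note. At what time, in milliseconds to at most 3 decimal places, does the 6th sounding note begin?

1. 0.0ms @ 0 + 320.856ms (1)
2. 320.856ms @ 1 + 320.856ms (1)
3. 641.711ms @ 2 + 120.321ms (3/8)
4. 762.032ms @ 19/8 + 120.321ms (3/8)
5. 882.353ms @ 11/4 + 240.642ms (3/4)
6. 1122.995ms @ 7/2 + 160.428ms (1/2)

note 6 onset = 7/2b = 1122.995ms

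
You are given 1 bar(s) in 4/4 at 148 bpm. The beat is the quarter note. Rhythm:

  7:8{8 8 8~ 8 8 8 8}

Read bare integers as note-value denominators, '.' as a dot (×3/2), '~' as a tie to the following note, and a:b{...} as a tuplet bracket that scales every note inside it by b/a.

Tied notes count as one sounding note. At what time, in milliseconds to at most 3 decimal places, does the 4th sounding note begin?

1. 0.0ms @ 0 + 231.66ms (4/7)
2. 231.66ms @ 4/7 + 231.66ms (4/7)
3. 463.32ms @ 8/7 + 463.32ms (8/7)
4. 926.641ms @ 16/7 + 231.66ms (4/7)
5. 1158.301ms @ 20/7 + 231.66ms (4/7)
6. 1389.961ms @ 24/7 + 231.66ms (4/7)

note 4 onset = 16/7b = 926.641ms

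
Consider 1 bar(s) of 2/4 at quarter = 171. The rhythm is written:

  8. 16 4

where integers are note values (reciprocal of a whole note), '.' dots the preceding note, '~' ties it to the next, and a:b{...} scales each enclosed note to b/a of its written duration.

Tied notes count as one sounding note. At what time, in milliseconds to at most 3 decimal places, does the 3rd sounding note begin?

note 3 onset = 1b = 350.877ms

1. 0.0ms @ 0 + 263.158ms (3/4)
2. 263.158ms @ 3/4 + 87.719ms (1/4)
3. 350.877ms @ 1 + 350.877ms (1)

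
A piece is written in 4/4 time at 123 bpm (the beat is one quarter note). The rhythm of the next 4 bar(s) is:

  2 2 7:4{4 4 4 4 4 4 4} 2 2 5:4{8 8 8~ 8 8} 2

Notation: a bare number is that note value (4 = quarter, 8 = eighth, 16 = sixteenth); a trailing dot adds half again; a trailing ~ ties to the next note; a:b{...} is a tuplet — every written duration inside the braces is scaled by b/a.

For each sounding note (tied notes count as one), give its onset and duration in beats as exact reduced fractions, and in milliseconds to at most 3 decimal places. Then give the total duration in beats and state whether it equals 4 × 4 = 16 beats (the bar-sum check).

1) 0.0ms=0b +975.61ms=2b
2) 975.61ms=2b +975.61ms=2b
3) 1951.22ms=4b +278.746ms=4/7b
4) 2229.965ms=32/7b +278.746ms=4/7b
5) 2508.711ms=36/7b +278.746ms=4/7b
6) 2787.456ms=40/7b +278.746ms=4/7b
7) 3066.202ms=44/7b +278.746ms=4/7b
8) 3344.948ms=48/7b +278.746ms=4/7b
9) 3623.693ms=52/7b +278.746ms=4/7b
10) 3902.439ms=8b +975.61ms=2b
11) 4878.049ms=10b +975.61ms=2b
12) 5853.659ms=12b +195.122ms=2/5b
13) 6048.78ms=62/5b +195.122ms=2/5b
14) 6243.902ms=64/5b +390.244ms=4/5b
15) 6634.146ms=68/5b +195.122ms=2/5b
16) 6829.268ms=14b +975.61ms=2b
Σ=16b of 16 (123bpm 4/4) — PASS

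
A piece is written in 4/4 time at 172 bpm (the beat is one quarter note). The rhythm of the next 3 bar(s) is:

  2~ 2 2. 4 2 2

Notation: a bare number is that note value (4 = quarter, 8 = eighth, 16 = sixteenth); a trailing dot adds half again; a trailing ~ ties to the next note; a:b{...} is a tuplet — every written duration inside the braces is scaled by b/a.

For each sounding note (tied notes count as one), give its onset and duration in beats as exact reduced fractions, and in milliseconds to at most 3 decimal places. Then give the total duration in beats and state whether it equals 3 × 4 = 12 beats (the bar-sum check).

1) 0.0ms=0b +1395.349ms=4b
2) 1395.349ms=4b +1046.512ms=3b
3) 2441.86ms=7b +348.837ms=1b
4) 2790.698ms=8b +697.674ms=2b
5) 3488.372ms=10b +697.674ms=2b
Σ=12b of 12 (172bpm 4/4) — PASS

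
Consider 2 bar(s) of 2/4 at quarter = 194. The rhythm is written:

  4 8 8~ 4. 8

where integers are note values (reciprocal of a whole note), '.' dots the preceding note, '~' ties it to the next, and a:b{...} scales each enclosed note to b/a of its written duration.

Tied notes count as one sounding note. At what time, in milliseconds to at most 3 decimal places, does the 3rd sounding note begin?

note 3 onset = 3/2b = 463.918ms

1. 0.0ms @ 0 + 309.278ms (1)
2. 309.278ms @ 1 + 154.639ms (1/2)
3. 463.918ms @ 3/2 + 618.557ms (2)
4. 1082.474ms @ 7/2 + 154.639ms (1/2)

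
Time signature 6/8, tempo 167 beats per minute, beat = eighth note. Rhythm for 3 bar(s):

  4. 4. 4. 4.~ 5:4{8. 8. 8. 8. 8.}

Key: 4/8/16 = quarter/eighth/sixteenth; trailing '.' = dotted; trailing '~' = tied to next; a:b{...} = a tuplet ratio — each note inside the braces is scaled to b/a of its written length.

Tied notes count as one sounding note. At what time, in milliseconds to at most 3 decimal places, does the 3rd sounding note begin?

1. 0.0ms @ 0 + 1077.844ms (3)
2. 1077.844ms @ 3 + 1077.844ms (3)
3. 2155.689ms @ 6 + 1077.844ms (3)
4. 3233.533ms @ 9 + 1508.982ms (21/5)
5. 4742.515ms @ 66/5 + 431.138ms (6/5)
6. 5173.653ms @ 72/5 + 431.138ms (6/5)
7. 5604.79ms @ 78/5 + 431.138ms (6/5)
8. 6035.928ms @ 84/5 + 431.138ms (6/5)

note 3 onset = 6b = 2155.689ms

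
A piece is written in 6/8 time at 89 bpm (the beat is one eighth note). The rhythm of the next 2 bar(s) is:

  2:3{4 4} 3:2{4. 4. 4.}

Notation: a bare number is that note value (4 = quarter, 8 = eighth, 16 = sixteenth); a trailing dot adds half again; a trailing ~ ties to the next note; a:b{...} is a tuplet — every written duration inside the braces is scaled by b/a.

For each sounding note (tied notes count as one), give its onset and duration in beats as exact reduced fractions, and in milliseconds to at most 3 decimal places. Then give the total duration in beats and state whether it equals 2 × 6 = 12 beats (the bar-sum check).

1) 0.0ms=0b +2022.472ms=3b
2) 2022.472ms=3b +2022.472ms=3b
3) 4044.944ms=6b +1348.315ms=2b
4) 5393.258ms=8b +1348.315ms=2b
5) 6741.573ms=10b +1348.315ms=2b
Σ=12b of 12 (89bpm 6/8) — PASS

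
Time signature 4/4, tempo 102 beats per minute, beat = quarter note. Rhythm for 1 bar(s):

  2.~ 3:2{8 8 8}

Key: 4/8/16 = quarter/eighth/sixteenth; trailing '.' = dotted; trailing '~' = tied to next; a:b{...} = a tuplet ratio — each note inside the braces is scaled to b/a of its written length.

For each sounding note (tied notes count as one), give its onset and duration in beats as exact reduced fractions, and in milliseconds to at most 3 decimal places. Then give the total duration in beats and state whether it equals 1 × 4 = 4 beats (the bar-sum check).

1) 0.0ms=0b +1960.784ms=10/3b
2) 1960.784ms=10/3b +196.078ms=1/3b
3) 2156.863ms=11/3b +196.078ms=1/3b
Σ=4b of 4 (102bpm 4/4) — PASS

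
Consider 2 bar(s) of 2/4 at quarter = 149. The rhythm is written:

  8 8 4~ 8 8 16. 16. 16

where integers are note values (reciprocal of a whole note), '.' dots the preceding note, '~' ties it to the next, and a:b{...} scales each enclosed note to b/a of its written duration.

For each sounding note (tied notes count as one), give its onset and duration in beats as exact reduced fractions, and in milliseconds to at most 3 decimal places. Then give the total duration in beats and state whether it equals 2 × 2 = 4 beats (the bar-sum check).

1) 0.0ms=0b +201.342ms=1/2b
2) 201.342ms=1/2b +201.342ms=1/2b
3) 402.685ms=1b +604.027ms=3/2b
4) 1006.711ms=5/2b +201.342ms=1/2b
5) 1208.054ms=3b +151.007ms=3/8b
6) 1359.06ms=27/8b +151.007ms=3/8b
7) 1510.067ms=15/4b +100.671ms=1/4b
Σ=4b of 4 (149bpm 2/4) — PASS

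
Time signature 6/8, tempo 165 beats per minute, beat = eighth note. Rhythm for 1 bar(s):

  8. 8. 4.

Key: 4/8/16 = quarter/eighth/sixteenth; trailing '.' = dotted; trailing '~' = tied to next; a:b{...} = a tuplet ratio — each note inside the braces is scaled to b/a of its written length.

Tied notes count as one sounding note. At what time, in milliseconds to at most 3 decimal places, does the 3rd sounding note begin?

note 3 onset = 3b = 1090.909ms

1. 0.0ms @ 0 + 545.455ms (3/2)
2. 545.455ms @ 3/2 + 545.455ms (3/2)
3. 1090.909ms @ 3 + 1090.909ms (3)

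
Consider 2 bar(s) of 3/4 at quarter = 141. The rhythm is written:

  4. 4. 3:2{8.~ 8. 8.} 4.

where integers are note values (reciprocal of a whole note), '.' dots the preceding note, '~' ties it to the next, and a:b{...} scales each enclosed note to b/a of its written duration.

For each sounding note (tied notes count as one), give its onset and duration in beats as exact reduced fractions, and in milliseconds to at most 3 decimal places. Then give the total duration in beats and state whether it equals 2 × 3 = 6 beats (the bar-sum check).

1) 0.0ms=0b +638.298ms=3/2b
2) 638.298ms=3/2b +638.298ms=3/2b
3) 1276.596ms=3b +425.532ms=1b
4) 1702.128ms=4b +212.766ms=1/2b
5) 1914.894ms=9/2b +638.298ms=3/2b
Σ=6b of 6 (141bpm 3/4) — PASS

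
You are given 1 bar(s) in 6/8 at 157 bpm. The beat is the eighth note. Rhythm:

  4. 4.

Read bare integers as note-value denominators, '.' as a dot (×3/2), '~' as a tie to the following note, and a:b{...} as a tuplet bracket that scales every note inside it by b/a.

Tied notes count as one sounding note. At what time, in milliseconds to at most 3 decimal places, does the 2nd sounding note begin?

1. 0.0ms @ 0 + 1146.497ms (3)
2. 1146.497ms @ 3 + 1146.497ms (3)

note 2 onset = 3b = 1146.497ms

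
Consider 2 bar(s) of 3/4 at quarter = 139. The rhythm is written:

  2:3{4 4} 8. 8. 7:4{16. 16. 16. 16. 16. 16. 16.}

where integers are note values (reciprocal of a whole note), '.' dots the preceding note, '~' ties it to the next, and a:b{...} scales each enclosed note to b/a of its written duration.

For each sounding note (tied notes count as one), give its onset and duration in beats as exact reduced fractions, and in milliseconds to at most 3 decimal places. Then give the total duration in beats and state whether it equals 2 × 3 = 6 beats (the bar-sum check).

1) 0.0ms=0b +647.482ms=3/2b
2) 647.482ms=3/2b +647.482ms=3/2b
3) 1294.964ms=3b +323.741ms=3/4b
4) 1618.705ms=15/4b +323.741ms=3/4b
5) 1942.446ms=9/2b +92.497ms=3/14b
6) 2034.943ms=33/7b +92.497ms=3/14b
7) 2127.441ms=69/14b +92.497ms=3/14b
8) 2219.938ms=36/7b +92.497ms=3/14b
9) 2312.436ms=75/14b +92.497ms=3/14b
10) 2404.933ms=39/7b +92.497ms=3/14b
11) 2497.431ms=81/14b +92.497ms=3/14b
Σ=6b of 6 (139bpm 3/4) — PASS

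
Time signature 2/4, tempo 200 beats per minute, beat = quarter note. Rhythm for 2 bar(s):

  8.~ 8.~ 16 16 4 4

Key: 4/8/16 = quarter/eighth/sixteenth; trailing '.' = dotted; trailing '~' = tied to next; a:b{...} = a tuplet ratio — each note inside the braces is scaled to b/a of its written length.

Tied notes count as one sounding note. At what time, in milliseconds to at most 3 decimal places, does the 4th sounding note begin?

note 4 onset = 3b = 900.0ms

1. 0.0ms @ 0 + 525.0ms (7/4)
2. 525.0ms @ 7/4 + 75.0ms (1/4)
3. 600.0ms @ 2 + 300.0ms (1)
4. 900.0ms @ 3 + 300.0ms (1)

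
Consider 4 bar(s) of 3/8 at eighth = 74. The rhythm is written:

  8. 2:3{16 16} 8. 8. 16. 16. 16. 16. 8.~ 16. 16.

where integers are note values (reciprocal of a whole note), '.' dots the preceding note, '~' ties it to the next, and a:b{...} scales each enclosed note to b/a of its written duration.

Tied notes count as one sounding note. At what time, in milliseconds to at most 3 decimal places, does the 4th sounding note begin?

note 4 onset = 3b = 2432.432ms

1. 0.0ms @ 0 + 1216.216ms (3/2)
2. 1216.216ms @ 3/2 + 608.108ms (3/4)
3. 1824.324ms @ 9/4 + 608.108ms (3/4)
4. 2432.432ms @ 3 + 1216.216ms (3/2)
5. 3648.649ms @ 9/2 + 1216.216ms (3/2)
6. 4864.865ms @ 6 + 608.108ms (3/4)
7. 5472.973ms @ 27/4 + 608.108ms (3/4)
8. 6081.081ms @ 15/2 + 608.108ms (3/4)
9. 6689.189ms @ 33/4 + 608.108ms (3/4)
10. 7297.297ms @ 9 + 1824.324ms (9/4)
11. 9121.622ms @ 45/4 + 608.108ms (3/4)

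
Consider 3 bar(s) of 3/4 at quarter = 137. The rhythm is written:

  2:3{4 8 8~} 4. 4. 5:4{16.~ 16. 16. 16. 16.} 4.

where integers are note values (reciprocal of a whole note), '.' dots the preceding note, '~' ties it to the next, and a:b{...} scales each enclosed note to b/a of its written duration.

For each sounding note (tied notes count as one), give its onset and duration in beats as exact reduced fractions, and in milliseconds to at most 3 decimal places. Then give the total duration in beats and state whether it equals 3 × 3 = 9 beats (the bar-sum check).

1) 0.0ms=0b +656.934ms=3/2b
2) 656.934ms=3/2b +328.467ms=3/4b
3) 985.401ms=9/4b +985.401ms=9/4b
4) 1970.803ms=9/2b +656.934ms=3/2b
5) 2627.737ms=6b +262.774ms=3/5b
6) 2890.511ms=33/5b +131.387ms=3/10b
7) 3021.898ms=69/10b +131.387ms=3/10b
8) 3153.285ms=36/5b +131.387ms=3/10b
9) 3284.672ms=15/2b +656.934ms=3/2b
Σ=9b of 9 (137bpm 3/4) — PASS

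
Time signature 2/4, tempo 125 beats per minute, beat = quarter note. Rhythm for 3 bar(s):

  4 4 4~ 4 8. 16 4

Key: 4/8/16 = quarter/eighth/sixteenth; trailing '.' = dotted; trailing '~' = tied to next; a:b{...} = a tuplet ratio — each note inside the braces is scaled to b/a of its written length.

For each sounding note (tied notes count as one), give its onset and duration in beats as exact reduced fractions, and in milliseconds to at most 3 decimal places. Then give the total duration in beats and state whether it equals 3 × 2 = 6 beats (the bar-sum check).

1) 0.0ms=0b +480.0ms=1b
2) 480.0ms=1b +480.0ms=1b
3) 960.0ms=2b +960.0ms=2b
4) 1920.0ms=4b +360.0ms=3/4b
5) 2280.0ms=19/4b +120.0ms=1/4b
6) 2400.0ms=5b +480.0ms=1b
Σ=6b of 6 (125bpm 2/4) — PASS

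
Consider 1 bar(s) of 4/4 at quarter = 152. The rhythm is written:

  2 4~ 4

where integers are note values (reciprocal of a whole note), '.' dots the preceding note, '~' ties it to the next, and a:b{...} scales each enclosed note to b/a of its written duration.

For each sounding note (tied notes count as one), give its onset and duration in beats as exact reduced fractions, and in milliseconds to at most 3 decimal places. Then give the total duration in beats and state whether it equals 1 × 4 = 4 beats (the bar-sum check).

1) 0.0ms=0b +789.474ms=2b
2) 789.474ms=2b +789.474ms=2b
Σ=4b of 4 (152bpm 4/4) — PASS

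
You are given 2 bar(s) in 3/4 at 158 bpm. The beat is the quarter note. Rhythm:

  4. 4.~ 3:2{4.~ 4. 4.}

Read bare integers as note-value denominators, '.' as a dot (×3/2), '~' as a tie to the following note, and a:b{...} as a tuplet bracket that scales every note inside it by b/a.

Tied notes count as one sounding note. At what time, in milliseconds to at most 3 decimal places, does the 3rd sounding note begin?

1. 0.0ms @ 0 + 569.62ms (3/2)
2. 569.62ms @ 3/2 + 1329.114ms (7/2)
3. 1898.734ms @ 5 + 379.747ms (1)

note 3 onset = 5b = 1898.734ms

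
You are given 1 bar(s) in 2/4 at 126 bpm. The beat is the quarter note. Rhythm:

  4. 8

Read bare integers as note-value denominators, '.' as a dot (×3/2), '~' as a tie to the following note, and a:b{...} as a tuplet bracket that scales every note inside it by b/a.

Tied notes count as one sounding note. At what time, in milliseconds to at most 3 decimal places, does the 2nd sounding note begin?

1. 0.0ms @ 0 + 714.286ms (3/2)
2. 714.286ms @ 3/2 + 238.095ms (1/2)

note 2 onset = 3/2b = 714.286ms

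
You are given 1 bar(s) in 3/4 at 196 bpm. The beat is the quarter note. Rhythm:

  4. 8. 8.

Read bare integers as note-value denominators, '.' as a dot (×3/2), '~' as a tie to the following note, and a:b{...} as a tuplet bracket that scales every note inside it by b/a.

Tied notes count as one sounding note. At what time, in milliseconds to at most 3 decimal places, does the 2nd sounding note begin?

note 2 onset = 3/2b = 459.184ms

1. 0.0ms @ 0 + 459.184ms (3/2)
2. 459.184ms @ 3/2 + 229.592ms (3/4)
3. 688.776ms @ 9/4 + 229.592ms (3/4)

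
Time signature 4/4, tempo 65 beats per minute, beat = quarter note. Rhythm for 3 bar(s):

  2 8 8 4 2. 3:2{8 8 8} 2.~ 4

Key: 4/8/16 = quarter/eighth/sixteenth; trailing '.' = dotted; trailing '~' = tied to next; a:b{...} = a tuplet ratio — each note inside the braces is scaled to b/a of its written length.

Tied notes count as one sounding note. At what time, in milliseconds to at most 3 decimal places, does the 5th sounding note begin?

1. 0.0ms @ 0 + 1846.154ms (2)
2. 1846.154ms @ 2 + 461.538ms (1/2)
3. 2307.692ms @ 5/2 + 461.538ms (1/2)
4. 2769.231ms @ 3 + 923.077ms (1)
5. 3692.308ms @ 4 + 2769.231ms (3)
6. 6461.538ms @ 7 + 307.692ms (1/3)
7. 6769.231ms @ 22/3 + 307.692ms (1/3)
8. 7076.923ms @ 23/3 + 307.692ms (1/3)
9. 7384.615ms @ 8 + 3692.308ms (4)

note 5 onset = 4b = 3692.308ms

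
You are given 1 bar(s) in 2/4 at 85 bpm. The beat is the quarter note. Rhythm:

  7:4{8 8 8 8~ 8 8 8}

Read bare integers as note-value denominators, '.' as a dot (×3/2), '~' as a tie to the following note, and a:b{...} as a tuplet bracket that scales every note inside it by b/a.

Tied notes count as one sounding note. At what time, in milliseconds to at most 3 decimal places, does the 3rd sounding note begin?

1. 0.0ms @ 0 + 201.681ms (2/7)
2. 201.681ms @ 2/7 + 201.681ms (2/7)
3. 403.361ms @ 4/7 + 201.681ms (2/7)
4. 605.042ms @ 6/7 + 403.361ms (4/7)
5. 1008.403ms @ 10/7 + 201.681ms (2/7)
6. 1210.084ms @ 12/7 + 201.681ms (2/7)

note 3 onset = 4/7b = 403.361ms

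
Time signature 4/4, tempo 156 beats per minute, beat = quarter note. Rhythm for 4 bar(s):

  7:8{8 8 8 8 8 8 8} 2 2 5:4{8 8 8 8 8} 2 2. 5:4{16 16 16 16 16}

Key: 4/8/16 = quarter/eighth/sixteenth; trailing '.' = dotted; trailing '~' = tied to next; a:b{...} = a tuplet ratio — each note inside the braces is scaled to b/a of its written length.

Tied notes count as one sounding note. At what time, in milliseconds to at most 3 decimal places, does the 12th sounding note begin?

note 12 onset = 44/5b = 3384.615ms

1. 0.0ms @ 0 + 219.78ms (4/7)
2. 219.78ms @ 4/7 + 219.78ms (4/7)
3. 439.56ms @ 8/7 + 219.78ms (4/7)
4. 659.341ms @ 12/7 + 219.78ms (4/7)
5. 879.121ms @ 16/7 + 219.78ms (4/7)
6. 1098.901ms @ 20/7 + 219.78ms (4/7)
7. 1318.681ms @ 24/7 + 219.78ms (4/7)
8. 1538.462ms @ 4 + 769.231ms (2)
9. 2307.692ms @ 6 + 769.231ms (2)
10. 3076.923ms @ 8 + 153.846ms (2/5)
11. 3230.769ms @ 42/5 + 153.846ms (2/5)
12. 3384.615ms @ 44/5 + 153.846ms (2/5)
13. 3538.462ms @ 46/5 + 153.846ms (2/5)
14. 3692.308ms @ 48/5 + 153.846ms (2/5)
15. 3846.154ms @ 10 + 769.231ms (2)
16. 4615.385ms @ 12 + 1153.846ms (3)
17. 5769.231ms @ 15 + 76.923ms (1/5)
18. 5846.154ms @ 76/5 + 76.923ms (1/5)
19. 5923.077ms @ 77/5 + 76.923ms (1/5)
20. 6000.0ms @ 78/5 + 76.923ms (1/5)
21. 6076.923ms @ 79/5 + 76.923ms (1/5)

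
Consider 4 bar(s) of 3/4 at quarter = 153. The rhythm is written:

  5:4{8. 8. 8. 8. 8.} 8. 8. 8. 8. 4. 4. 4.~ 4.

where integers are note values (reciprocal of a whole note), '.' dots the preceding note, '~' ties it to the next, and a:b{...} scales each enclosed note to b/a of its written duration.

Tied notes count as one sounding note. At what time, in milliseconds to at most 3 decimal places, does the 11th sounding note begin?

note 11 onset = 15/2b = 2941.176ms

1. 0.0ms @ 0 + 235.294ms (3/5)
2. 235.294ms @ 3/5 + 235.294ms (3/5)
3. 470.588ms @ 6/5 + 235.294ms (3/5)
4. 705.882ms @ 9/5 + 235.294ms (3/5)
5. 941.176ms @ 12/5 + 235.294ms (3/5)
6. 1176.471ms @ 3 + 294.118ms (3/4)
7. 1470.588ms @ 15/4 + 294.118ms (3/4)
8. 1764.706ms @ 9/2 + 294.118ms (3/4)
9. 2058.824ms @ 21/4 + 294.118ms (3/4)
10. 2352.941ms @ 6 + 588.235ms (3/2)
11. 2941.176ms @ 15/2 + 588.235ms (3/2)
12. 3529.412ms @ 9 + 1176.471ms (3)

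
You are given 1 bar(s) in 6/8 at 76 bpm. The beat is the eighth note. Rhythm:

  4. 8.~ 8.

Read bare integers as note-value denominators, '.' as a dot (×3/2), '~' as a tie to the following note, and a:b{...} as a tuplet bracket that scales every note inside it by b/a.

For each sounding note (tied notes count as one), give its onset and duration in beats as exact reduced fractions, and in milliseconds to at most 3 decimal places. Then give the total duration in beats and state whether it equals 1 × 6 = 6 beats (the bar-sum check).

1) 0.0ms=0b +2368.421ms=3b
2) 2368.421ms=3b +2368.421ms=3b
Σ=6b of 6 (76bpm 6/8) — PASS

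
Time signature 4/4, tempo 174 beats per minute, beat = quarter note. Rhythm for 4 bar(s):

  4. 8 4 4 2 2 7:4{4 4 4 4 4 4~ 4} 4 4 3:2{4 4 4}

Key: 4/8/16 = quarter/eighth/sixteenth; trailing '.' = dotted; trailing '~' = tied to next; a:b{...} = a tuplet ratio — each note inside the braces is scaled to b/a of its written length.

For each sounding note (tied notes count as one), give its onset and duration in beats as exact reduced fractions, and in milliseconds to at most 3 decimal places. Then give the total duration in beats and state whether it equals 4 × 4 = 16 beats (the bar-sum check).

1) 0.0ms=0b +517.241ms=3/2b
2) 517.241ms=3/2b +172.414ms=1/2b
3) 689.655ms=2b +344.828ms=1b
4) 1034.483ms=3b +344.828ms=1b
5) 1379.31ms=4b +689.655ms=2b
6) 2068.966ms=6b +689.655ms=2b
7) 2758.621ms=8b +197.044ms=4/7b
8) 2955.665ms=60/7b +197.044ms=4/7b
9) 3152.709ms=64/7b +197.044ms=4/7b
10) 3349.754ms=68/7b +197.044ms=4/7b
11) 3546.798ms=72/7b +197.044ms=4/7b
12) 3743.842ms=76/7b +394.089ms=8/7b
13) 4137.931ms=12b +344.828ms=1b
14) 4482.759ms=13b +344.828ms=1b
15) 4827.586ms=14b +229.885ms=2/3b
16) 5057.471ms=44/3b +229.885ms=2/3b
17) 5287.356ms=46/3b +229.885ms=2/3b
Σ=16b of 16 (174bpm 4/4) — PASS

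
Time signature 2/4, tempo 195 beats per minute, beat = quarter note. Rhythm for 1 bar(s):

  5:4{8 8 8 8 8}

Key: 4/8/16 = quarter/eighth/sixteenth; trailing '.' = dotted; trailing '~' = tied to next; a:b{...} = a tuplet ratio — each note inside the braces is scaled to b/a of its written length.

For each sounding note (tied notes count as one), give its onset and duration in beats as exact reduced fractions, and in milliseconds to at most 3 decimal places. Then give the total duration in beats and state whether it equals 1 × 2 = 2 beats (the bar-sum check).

1) 0.0ms=0b +123.077ms=2/5b
2) 123.077ms=2/5b +123.077ms=2/5b
3) 246.154ms=4/5b +123.077ms=2/5b
4) 369.231ms=6/5b +123.077ms=2/5b
5) 492.308ms=8/5b +123.077ms=2/5b
Σ=2b of 2 (195bpm 2/4) — PASS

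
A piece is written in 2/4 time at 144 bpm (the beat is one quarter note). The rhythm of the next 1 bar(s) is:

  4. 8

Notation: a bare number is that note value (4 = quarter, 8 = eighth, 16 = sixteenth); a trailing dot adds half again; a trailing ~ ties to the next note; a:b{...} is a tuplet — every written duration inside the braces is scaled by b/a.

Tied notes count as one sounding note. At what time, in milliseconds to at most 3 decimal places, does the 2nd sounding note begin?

1. 0.0ms @ 0 + 625.0ms (3/2)
2. 625.0ms @ 3/2 + 208.333ms (1/2)

note 2 onset = 3/2b = 625.0ms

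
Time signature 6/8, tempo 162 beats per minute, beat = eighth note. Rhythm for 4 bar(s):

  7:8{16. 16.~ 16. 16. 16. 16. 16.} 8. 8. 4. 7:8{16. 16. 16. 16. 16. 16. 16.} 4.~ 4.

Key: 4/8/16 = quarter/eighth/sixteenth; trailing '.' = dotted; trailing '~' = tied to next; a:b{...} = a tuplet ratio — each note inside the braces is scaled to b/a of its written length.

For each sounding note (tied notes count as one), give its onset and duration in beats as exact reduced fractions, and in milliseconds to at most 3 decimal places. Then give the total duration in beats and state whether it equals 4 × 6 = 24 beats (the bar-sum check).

1) 0.0ms=0b +317.46ms=6/7b
2) 317.46ms=6/7b +634.921ms=12/7b
3) 952.381ms=18/7b +317.46ms=6/7b
4) 1269.841ms=24/7b +317.46ms=6/7b
5) 1587.302ms=30/7b +317.46ms=6/7b
6) 1904.762ms=36/7b +317.46ms=6/7b
7) 2222.222ms=6b +555.556ms=3/2b
8) 2777.778ms=15/2b +555.556ms=3/2b
9) 3333.333ms=9b +1111.111ms=3b
10) 4444.444ms=12b +317.46ms=6/7b
11) 4761.905ms=90/7b +317.46ms=6/7b
12) 5079.365ms=96/7b +317.46ms=6/7b
13) 5396.825ms=102/7b +317.46ms=6/7b
14) 5714.286ms=108/7b +317.46ms=6/7b
15) 6031.746ms=114/7b +317.46ms=6/7b
16) 6349.206ms=120/7b +317.46ms=6/7b
17) 6666.667ms=18b +2222.222ms=6b
Σ=24b of 24 (162bpm 6/8) — PASS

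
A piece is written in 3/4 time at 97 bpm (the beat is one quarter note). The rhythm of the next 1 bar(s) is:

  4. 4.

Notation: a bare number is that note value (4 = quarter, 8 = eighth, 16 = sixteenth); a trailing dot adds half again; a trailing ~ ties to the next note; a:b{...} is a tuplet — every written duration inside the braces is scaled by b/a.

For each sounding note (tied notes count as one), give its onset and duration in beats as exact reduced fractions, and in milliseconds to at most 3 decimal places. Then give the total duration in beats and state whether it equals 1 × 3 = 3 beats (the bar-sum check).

1) 0.0ms=0b +927.835ms=3/2b
2) 927.835ms=3/2b +927.835ms=3/2b
Σ=3b of 3 (97bpm 3/4) — PASS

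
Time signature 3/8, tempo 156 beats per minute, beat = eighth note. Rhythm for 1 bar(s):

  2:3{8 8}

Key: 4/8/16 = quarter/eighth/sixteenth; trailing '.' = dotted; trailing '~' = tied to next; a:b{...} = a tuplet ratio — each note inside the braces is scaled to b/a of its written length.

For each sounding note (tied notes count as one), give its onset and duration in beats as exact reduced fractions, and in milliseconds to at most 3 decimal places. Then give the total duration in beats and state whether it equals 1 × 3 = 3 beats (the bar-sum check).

1) 0.0ms=0b +576.923ms=3/2b
2) 576.923ms=3/2b +576.923ms=3/2b
Σ=3b of 3 (156bpm 3/8) — PASS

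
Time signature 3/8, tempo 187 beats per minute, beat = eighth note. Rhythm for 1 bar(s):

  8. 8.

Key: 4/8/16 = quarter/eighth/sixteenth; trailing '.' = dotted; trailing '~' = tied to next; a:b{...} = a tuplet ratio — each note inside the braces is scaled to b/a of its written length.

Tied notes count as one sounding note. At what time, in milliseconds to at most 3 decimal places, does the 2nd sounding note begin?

note 2 onset = 3/2b = 481.283ms

1. 0.0ms @ 0 + 481.283ms (3/2)
2. 481.283ms @ 3/2 + 481.283ms (3/2)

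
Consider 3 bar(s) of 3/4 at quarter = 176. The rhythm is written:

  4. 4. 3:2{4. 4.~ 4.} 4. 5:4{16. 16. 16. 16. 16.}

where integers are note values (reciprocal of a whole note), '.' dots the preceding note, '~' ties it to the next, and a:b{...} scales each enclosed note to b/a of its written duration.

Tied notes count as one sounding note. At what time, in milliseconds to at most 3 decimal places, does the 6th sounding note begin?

note 6 onset = 15/2b = 2556.818ms

1. 0.0ms @ 0 + 511.364ms (3/2)
2. 511.364ms @ 3/2 + 511.364ms (3/2)
3. 1022.727ms @ 3 + 340.909ms (1)
4. 1363.636ms @ 4 + 681.818ms (2)
5. 2045.455ms @ 6 + 511.364ms (3/2)
6. 2556.818ms @ 15/2 + 102.273ms (3/10)
7. 2659.091ms @ 39/5 + 102.273ms (3/10)
8. 2761.364ms @ 81/10 + 102.273ms (3/10)
9. 2863.636ms @ 42/5 + 102.273ms (3/10)
10. 2965.909ms @ 87/10 + 102.273ms (3/10)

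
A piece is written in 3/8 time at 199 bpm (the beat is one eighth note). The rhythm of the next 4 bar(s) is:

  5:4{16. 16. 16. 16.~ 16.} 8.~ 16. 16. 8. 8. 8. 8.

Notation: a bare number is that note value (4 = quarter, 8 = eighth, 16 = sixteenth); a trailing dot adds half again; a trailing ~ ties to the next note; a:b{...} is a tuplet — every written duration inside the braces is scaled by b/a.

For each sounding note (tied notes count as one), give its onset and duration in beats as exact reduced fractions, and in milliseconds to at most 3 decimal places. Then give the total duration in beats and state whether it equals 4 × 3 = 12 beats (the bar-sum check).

1) 0.0ms=0b +180.905ms=3/5b
2) 180.905ms=3/5b +180.905ms=3/5b
3) 361.809ms=6/5b +180.905ms=3/5b
4) 542.714ms=9/5b +361.809ms=6/5b
5) 904.523ms=3b +678.392ms=9/4b
6) 1582.915ms=21/4b +226.131ms=3/4b
7) 1809.045ms=6b +452.261ms=3/2b
8) 2261.307ms=15/2b +452.261ms=3/2b
9) 2713.568ms=9b +452.261ms=3/2b
10) 3165.829ms=21/2b +452.261ms=3/2b
Σ=12b of 12 (199bpm 3/8) — PASS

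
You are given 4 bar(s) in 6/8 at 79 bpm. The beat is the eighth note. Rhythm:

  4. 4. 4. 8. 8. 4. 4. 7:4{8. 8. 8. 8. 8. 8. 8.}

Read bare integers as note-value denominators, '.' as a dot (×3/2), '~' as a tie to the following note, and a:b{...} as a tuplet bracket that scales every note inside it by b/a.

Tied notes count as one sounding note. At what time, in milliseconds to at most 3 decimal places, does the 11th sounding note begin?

note 11 onset = 144/7b = 15623.87ms

1. 0.0ms @ 0 + 2278.481ms (3)
2. 2278.481ms @ 3 + 2278.481ms (3)
3. 4556.962ms @ 6 + 2278.481ms (3)
4. 6835.443ms @ 9 + 1139.241ms (3/2)
5. 7974.684ms @ 21/2 + 1139.241ms (3/2)
6. 9113.924ms @ 12 + 2278.481ms (3)
7. 11392.405ms @ 15 + 2278.481ms (3)
8. 13670.886ms @ 18 + 650.995ms (6/7)
9. 14321.881ms @ 132/7 + 650.995ms (6/7)
10. 14972.875ms @ 138/7 + 650.995ms (6/7)
11. 15623.87ms @ 144/7 + 650.995ms (6/7)
12. 16274.864ms @ 150/7 + 650.995ms (6/7)
13. 16925.859ms @ 156/7 + 650.995ms (6/7)
14. 17576.854ms @ 162/7 + 650.995ms (6/7)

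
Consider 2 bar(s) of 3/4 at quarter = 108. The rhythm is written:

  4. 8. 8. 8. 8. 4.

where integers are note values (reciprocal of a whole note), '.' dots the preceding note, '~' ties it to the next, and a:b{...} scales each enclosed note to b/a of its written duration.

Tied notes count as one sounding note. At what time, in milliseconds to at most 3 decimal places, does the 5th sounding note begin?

1. 0.0ms @ 0 + 833.333ms (3/2)
2. 833.333ms @ 3/2 + 416.667ms (3/4)
3. 1250.0ms @ 9/4 + 416.667ms (3/4)
4. 1666.667ms @ 3 + 416.667ms (3/4)
5. 2083.333ms @ 15/4 + 416.667ms (3/4)
6. 2500.0ms @ 9/2 + 833.333ms (3/2)

note 5 onset = 15/4b = 2083.333ms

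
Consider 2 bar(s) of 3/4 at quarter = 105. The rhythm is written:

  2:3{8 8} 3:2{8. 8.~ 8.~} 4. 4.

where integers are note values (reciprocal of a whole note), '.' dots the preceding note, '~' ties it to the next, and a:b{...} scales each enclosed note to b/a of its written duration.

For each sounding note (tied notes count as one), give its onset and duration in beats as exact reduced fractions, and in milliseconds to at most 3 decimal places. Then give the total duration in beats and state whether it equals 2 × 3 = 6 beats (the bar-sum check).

1) 0.0ms=0b +428.571ms=3/4b
2) 428.571ms=3/4b +428.571ms=3/4b
3) 857.143ms=3/2b +285.714ms=1/2b
4) 1142.857ms=2b +1428.571ms=5/2b
5) 2571.429ms=9/2b +857.143ms=3/2b
Σ=6b of 6 (105bpm 3/4) — PASS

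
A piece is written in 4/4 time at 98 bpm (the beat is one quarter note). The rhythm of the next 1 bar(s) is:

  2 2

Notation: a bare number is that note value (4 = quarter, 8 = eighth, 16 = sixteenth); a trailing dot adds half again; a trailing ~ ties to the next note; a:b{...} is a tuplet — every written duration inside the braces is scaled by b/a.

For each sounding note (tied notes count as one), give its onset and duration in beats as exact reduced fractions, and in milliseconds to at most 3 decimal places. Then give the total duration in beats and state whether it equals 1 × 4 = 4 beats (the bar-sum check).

1) 0.0ms=0b +1224.49ms=2b
2) 1224.49ms=2b +1224.49ms=2b
Σ=4b of 4 (98bpm 4/4) — PASS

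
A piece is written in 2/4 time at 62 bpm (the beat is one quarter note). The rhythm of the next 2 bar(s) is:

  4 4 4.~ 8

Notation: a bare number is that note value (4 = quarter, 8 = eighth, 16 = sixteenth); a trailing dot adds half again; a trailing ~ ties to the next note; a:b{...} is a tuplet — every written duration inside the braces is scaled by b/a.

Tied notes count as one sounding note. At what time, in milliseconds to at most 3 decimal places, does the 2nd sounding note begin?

note 2 onset = 1b = 967.742ms

1. 0.0ms @ 0 + 967.742ms (1)
2. 967.742ms @ 1 + 967.742ms (1)
3. 1935.484ms @ 2 + 1935.484ms (2)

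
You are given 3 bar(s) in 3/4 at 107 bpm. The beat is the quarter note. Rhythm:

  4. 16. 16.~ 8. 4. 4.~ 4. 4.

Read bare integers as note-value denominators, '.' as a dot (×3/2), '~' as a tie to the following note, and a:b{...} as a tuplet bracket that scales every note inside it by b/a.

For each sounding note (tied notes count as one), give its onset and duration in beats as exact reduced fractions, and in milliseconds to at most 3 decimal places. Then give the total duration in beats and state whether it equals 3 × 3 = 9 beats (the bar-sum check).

1) 0.0ms=0b +841.121ms=3/2b
2) 841.121ms=3/2b +210.28ms=3/8b
3) 1051.402ms=15/8b +630.841ms=9/8b
4) 1682.243ms=3b +841.121ms=3/2b
5) 2523.364ms=9/2b +1682.243ms=3b
6) 4205.607ms=15/2b +841.121ms=3/2b
Σ=9b of 9 (107bpm 3/4) — PASS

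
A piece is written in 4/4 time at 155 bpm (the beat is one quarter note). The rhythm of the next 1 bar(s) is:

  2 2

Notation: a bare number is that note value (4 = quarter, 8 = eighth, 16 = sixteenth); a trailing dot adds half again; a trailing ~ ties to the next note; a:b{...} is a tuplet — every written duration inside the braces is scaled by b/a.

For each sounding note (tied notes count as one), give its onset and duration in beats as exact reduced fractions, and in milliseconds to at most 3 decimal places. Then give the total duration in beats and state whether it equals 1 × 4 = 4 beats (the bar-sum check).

1) 0.0ms=0b +774.194ms=2b
2) 774.194ms=2b +774.194ms=2b
Σ=4b of 4 (155bpm 4/4) — PASS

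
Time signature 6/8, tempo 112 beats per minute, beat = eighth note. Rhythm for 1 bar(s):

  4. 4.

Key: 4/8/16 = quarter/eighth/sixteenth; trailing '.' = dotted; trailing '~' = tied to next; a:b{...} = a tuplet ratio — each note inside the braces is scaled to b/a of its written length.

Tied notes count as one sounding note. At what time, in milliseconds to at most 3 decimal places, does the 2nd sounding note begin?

note 2 onset = 3b = 1607.143ms

1. 0.0ms @ 0 + 1607.143ms (3)
2. 1607.143ms @ 3 + 1607.143ms (3)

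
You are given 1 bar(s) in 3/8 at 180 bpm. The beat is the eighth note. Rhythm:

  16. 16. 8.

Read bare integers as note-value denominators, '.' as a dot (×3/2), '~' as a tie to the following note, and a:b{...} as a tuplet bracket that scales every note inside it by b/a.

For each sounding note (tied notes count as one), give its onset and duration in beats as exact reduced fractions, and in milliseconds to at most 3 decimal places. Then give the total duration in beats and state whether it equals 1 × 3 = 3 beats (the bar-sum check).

1) 0.0ms=0b +250.0ms=3/4b
2) 250.0ms=3/4b +250.0ms=3/4b
3) 500.0ms=3/2b +500.0ms=3/2b
Σ=3b of 3 (180bpm 3/8) — PASS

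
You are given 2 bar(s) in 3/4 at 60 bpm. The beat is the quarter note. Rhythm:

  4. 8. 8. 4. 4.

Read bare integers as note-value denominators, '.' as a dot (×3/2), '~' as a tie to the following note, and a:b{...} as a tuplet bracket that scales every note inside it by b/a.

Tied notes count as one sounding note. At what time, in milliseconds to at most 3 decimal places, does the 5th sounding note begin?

1. 0.0ms @ 0 + 1500.0ms (3/2)
2. 1500.0ms @ 3/2 + 750.0ms (3/4)
3. 2250.0ms @ 9/4 + 750.0ms (3/4)
4. 3000.0ms @ 3 + 1500.0ms (3/2)
5. 4500.0ms @ 9/2 + 1500.0ms (3/2)

note 5 onset = 9/2b = 4500.0ms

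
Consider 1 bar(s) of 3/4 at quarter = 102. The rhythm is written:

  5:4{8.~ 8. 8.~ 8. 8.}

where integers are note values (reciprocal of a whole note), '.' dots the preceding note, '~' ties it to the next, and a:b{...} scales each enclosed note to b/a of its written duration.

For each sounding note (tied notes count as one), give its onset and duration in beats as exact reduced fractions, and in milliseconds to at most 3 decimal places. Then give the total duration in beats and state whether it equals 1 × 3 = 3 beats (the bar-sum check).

1) 0.0ms=0b +705.882ms=6/5b
2) 705.882ms=6/5b +705.882ms=6/5b
3) 1411.765ms=12/5b +352.941ms=3/5b
Σ=3b of 3 (102bpm 3/4) — PASS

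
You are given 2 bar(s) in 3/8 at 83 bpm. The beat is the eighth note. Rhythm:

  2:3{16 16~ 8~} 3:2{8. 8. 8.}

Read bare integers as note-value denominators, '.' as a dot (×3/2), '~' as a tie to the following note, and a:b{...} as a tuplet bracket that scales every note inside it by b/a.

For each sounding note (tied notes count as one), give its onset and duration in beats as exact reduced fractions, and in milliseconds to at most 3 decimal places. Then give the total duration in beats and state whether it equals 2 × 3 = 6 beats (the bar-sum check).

1) 0.0ms=0b +542.169ms=3/4b
2) 542.169ms=3/4b +2349.398ms=13/4b
3) 2891.566ms=4b +722.892ms=1b
4) 3614.458ms=5b +722.892ms=1b
Σ=6b of 6 (83bpm 3/8) — PASS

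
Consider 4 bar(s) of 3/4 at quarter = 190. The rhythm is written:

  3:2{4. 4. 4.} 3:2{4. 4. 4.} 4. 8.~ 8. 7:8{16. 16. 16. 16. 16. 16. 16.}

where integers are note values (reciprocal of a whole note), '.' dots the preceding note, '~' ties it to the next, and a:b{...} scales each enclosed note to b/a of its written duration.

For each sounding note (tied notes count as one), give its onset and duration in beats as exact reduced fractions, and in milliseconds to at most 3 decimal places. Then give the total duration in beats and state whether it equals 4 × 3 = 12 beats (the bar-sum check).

1) 0.0ms=0b +315.789ms=1b
2) 315.789ms=1b +315.789ms=1b
3) 631.579ms=2b +315.789ms=1b
4) 947.368ms=3b +315.789ms=1b
5) 1263.158ms=4b +315.789ms=1b
6) 1578.947ms=5b +315.789ms=1b
7) 1894.737ms=6b +473.684ms=3/2b
8) 2368.421ms=15/2b +473.684ms=3/2b
9) 2842.105ms=9b +135.338ms=3/7b
10) 2977.444ms=66/7b +135.338ms=3/7b
11) 3112.782ms=69/7b +135.338ms=3/7b
12) 3248.12ms=72/7b +135.338ms=3/7b
13) 3383.459ms=75/7b +135.338ms=3/7b
14) 3518.797ms=78/7b +135.338ms=3/7b
15) 3654.135ms=81/7b +135.338ms=3/7b
Σ=12b of 12 (190bpm 3/4) — PASS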